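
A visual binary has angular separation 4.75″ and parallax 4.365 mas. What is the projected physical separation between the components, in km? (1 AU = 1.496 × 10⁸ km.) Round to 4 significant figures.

d = 1/p = 1/0.004365″ = 229.1 pc.
At distance d (pc), an angle of θ arcsec spans θ·d AU: s = 4.75 × 229.1 = 1088.2 AU.
= 1088.2 × 1.496 × 10⁸ km = 1.6279 × 10^11 km.

1.628 × 10^11 km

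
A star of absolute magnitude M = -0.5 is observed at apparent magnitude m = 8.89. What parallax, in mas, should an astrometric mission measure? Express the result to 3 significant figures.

1.32 mas

m − M = 8.89 − (-0.5) = 9.39.
d = 10^((m−M)/5 + 1) = 10^2.878 = 755.09 pc.
p = 1/d = 1/755.09 = 0.0013243 arcsec = 1.3243 mas.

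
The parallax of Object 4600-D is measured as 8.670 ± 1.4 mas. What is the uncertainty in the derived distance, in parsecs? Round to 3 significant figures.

18.6 pc

d = 1/p, so σ_d = σ_p / p².
σ_d = 0.00140 / (0.008670)² = 0.00140 / 0.000075169 = 18.625 pc.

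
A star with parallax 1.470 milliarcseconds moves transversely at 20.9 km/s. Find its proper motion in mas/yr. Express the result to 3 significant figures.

6.48 mas/yr

d = 1/p = 1/0.001470″ = 680.27 pc.
μ = v_t / (4.74 d) = 20.9 / (4.74 × 680.27) = 20.9 / 3224.5 = 0.0064816 ″/yr = 6.4816 mas/yr.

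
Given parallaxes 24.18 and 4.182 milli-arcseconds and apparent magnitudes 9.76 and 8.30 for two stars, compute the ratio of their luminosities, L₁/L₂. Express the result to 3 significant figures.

d₁ = 1/p₁ = 1/0.02418″ = 41.356 pc; d₂ = 1/p₂ = 1/0.004182″ = 239.12 pc.
M₁ = m₁ − 5 log₁₀ d₁ + 5 = 9.76 − 8.0827 + 5 = 6.6773.
M₂ = 8.30 − 11.8931 + 5 = 1.4069.
L₁/L₂ = 10^(0.4(M₂ − M₁)) = 10^(0.4 × (-5.2704)) = 10^(-2.10816) = 0.0077954.

L₁/L₂ = 0.00780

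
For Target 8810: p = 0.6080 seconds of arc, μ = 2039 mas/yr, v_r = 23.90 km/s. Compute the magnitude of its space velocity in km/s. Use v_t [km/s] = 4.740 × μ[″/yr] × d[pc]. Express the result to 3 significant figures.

28.7 km/s

d = 1/p = 1/0.6080″ = 1.6447 pc.
μ = 2039 mas/yr = 2.039 ″/yr.
v_t = 4.740 μ d = 4.740 × 2.039 × 1.6447 = 15.896 km/s.
v = √(v_r² + v_t²) = √(23.90² + 15.896²) = √823.893 = 28.704 km/s.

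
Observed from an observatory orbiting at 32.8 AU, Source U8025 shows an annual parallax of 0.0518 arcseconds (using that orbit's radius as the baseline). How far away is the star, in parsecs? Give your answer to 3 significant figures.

633 pc

With baseline B (in AU) and parallax p (in arcsec), d = B/p parsecs.
d = 32.8 / 0.0518 = 633.2 pc.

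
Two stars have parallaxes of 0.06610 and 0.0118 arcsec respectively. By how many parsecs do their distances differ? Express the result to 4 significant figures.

69.62 pc

d_A = 1/0.06610″ = 15.129 pc; d_B = 1/0.01180″ = 84.746 pc.
|d_B − d_A| = |84.746 − 15.129| = 69.617 pc.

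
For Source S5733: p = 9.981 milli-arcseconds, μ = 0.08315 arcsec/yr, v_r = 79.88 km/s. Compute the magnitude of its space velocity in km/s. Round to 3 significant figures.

d = 1/p = 1/0.009981″ = 100.19 pc.
v_t = 4.740 μ d = 4.740 × 0.08315 × 100.19 = 39.488 km/s.
v = √(v_r² + v_t²) = √(79.88² + 39.488²) = √7940.12 = 89.107 km/s.

89.1 km/s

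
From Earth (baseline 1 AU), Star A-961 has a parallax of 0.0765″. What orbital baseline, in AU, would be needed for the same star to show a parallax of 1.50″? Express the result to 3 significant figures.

Parallax scales linearly with baseline: p ∝ B, so B = p_target / p_Earth × 1 AU.
B = 1.50 / 0.0765 = 19.608 AU.

19.6 AU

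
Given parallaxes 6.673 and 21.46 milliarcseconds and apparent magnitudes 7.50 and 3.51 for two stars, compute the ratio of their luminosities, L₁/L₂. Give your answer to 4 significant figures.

L₁/L₂ = 0.2622

d₁ = 1/p₁ = 1/0.006673″ = 149.86 pc; d₂ = 1/p₂ = 1/0.02146″ = 46.598 pc.
M₁ = m₁ − 5 log₁₀ d₁ + 5 = 7.50 − 10.8784 + 5 = 1.6216.
M₂ = 3.51 − 8.3418 + 5 = 0.1682.
L₁/L₂ = 10^(0.4(M₂ − M₁)) = 10^(0.4 × (-1.4534)) = 10^(-0.58136) = 0.2622.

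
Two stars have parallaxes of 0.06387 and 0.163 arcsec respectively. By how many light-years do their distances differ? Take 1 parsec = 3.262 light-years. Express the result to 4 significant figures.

d_A = 1/0.06387″ = 15.657 pc; d_B = 1/0.1630″ = 6.135 pc.
|d_B − d_A| = |6.135 − 15.657| = 9.522 pc = 9.522 × 3.262 ly = 31.061 ly.

31.06 ly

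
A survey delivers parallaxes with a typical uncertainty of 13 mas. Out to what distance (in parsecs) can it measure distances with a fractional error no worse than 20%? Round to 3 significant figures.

σ_d/d = σ_p/p, so the condition is σ_p/p ≤ 0.20, i.e. p ≥ σ_p/0.20.
p_min = 13/0.20 = 65 mas = 0.065 arcsec.
d_max = 1/p_min = 1/0.065 = 15.385 pc.

15.4 pc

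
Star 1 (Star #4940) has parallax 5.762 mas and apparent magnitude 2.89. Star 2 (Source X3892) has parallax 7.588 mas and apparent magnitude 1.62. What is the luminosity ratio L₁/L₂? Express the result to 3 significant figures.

d₁ = 1/p₁ = 1/0.005762″ = 173.55 pc; d₂ = 1/p₂ = 1/0.007588″ = 131.79 pc.
M₁ = m₁ − 5 log₁₀ d₁ + 5 = 2.89 − 11.1971 + 5 = -3.3071.
M₂ = 1.62 − 10.5994 + 5 = -3.9794.
L₁/L₂ = 10^(0.4(M₂ − M₁)) = 10^(0.4 × (-0.6723)) = 10^(-0.26892) = 0.53837.

L₁/L₂ = 0.538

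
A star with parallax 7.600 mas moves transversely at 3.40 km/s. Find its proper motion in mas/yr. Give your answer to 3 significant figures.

5.45 mas/yr

d = 1/p = 1/0.007600″ = 131.58 pc.
μ = v_t / (4.74 d) = 3.40 / (4.74 × 131.58) = 3.40 / 623.69 = 0.0054514 ″/yr = 5.4514 mas/yr.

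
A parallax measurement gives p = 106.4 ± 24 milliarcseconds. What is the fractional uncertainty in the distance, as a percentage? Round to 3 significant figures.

22.6%

For d = 1/p, |σ_d/d| = |σ_p/p|.
σ_p/p = 24 / 106.4 = 0.22556 = 22.556%.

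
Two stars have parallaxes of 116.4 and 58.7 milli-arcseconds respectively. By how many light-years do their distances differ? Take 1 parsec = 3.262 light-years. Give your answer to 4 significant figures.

27.55 ly

d_A = 1/0.1164″ = 8.5911 pc; d_B = 1/0.05870″ = 17.036 pc.
|d_B − d_A| = |17.036 − 8.5911| = 8.4449 pc = 8.4449 × 3.262 ly = 27.547 ly.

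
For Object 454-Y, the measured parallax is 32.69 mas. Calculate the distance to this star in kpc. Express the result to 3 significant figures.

p = 32.69 mas = 0.03269 arcsec.
d = 1/p = 1/0.03269 = 30.59 pc.
= 0.03059 kpc.

0.0306 kpc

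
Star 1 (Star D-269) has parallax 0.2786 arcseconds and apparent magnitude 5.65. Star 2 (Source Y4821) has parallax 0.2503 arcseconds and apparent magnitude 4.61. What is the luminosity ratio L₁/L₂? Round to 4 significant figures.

d₁ = 1/p₁ = 1/0.2786″ = 3.5894 pc; d₂ = 1/p₂ = 1/0.2503″ = 3.9952 pc.
M₁ = m₁ − 5 log₁₀ d₁ + 5 = 5.65 − 2.7751 + 5 = 7.8749.
M₂ = 4.61 − 3.0077 + 5 = 6.6023.
L₁/L₂ = 10^(0.4(M₂ − M₁)) = 10^(0.4 × (-1.2726)) = 10^(-0.50904) = 0.30971.

L₁/L₂ = 0.3097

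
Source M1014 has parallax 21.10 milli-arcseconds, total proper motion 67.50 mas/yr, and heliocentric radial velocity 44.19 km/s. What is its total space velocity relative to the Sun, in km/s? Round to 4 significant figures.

d = 1/p = 1/0.02110″ = 47.393 pc.
μ = 67.50 mas/yr = 0.06750 ″/yr.
v_t = 4.740 μ d = 4.740 × 0.06750 × 47.393 = 15.163 km/s.
v = √(v_r² + v_t²) = √(44.19² + 15.163²) = √2182.67 = 46.719 km/s.

46.72 km/s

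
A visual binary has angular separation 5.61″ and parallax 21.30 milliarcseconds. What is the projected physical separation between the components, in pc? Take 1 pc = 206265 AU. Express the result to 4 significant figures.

0.001277 pc

d = 1/p = 1/0.02130″ = 46.948 pc.
At distance d (pc), an angle of θ arcsec spans θ·d AU: s = 5.61 × 46.948 = 263.38 AU.
= 263.38 / 206265 = 0.0012769 pc.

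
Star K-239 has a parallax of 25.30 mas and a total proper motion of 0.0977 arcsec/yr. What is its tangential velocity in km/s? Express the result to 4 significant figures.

d = 1/p = 1/0.02530″ = 39.526 pc.
v_t = 4.74 × μ × d = 4.74 × 0.0977 × 39.526 = 18.304 km/s.

18.30 km/s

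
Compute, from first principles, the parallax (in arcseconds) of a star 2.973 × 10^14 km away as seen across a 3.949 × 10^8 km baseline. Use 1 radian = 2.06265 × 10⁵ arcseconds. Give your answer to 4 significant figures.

0.2740 arcsec

θ ≈ B/d = (3.949 × 10^8) / (2.973 × 10^14) = 1.3283 × 10^-6 rad.
In arcseconds: 1.3283 × 10^-6 × 206265 = 0.27398″.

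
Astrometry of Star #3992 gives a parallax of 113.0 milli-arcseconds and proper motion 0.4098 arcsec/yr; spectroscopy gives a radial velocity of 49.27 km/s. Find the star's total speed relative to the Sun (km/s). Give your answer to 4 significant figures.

52.18 km/s

d = 1/p = 1/0.1130″ = 8.8496 pc.
v_t = 4.740 μ d = 4.740 × 0.4098 × 8.8496 = 17.19 km/s.
v = √(v_r² + v_t²) = √(49.27² + 17.19²) = √2723.03 = 52.183 km/s.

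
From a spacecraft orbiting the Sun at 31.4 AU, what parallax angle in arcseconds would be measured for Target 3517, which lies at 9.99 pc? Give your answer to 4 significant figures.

3.143 arcsec

p (arcsec) = B (AU) / d (pc).
p = 31.4 / 9.99 = 3.1431 arcsec.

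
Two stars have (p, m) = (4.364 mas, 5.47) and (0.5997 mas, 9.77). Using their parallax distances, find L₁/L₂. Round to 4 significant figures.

d₁ = 1/p₁ = 1/0.004364″ = 229.15 pc; d₂ = 1/p₂ = 1/0.0005997″ = 1667.5 pc.
M₁ = m₁ − 5 log₁₀ d₁ + 5 = 5.47 − 11.8006 + 5 = -1.3306.
M₂ = 9.77 − 16.1103 + 5 = -1.3403.
L₁/L₂ = 10^(0.4(M₂ − M₁)) = 10^(0.4 × (-0.0097)) = 10^(-0.00388) = 0.99111.

L₁/L₂ = 0.9911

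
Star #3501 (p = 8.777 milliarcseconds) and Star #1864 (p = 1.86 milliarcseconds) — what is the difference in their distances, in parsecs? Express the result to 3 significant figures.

424 pc

d_A = 1/0.008777″ = 113.93 pc; d_B = 1/0.001860″ = 537.63 pc.
|d_B − d_A| = |537.63 − 113.93| = 423.7 pc.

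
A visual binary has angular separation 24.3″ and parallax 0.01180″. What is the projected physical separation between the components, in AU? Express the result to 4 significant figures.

2059 AU

d = 1/p = 1/0.01180″ = 84.746 pc.
At distance d (pc), an angle of θ arcsec spans θ·d AU: s = 24.3 × 84.746 = 2059.3 AU.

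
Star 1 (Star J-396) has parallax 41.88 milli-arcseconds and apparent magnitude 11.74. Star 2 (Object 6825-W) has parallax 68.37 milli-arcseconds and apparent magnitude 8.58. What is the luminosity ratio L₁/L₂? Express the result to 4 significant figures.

d₁ = 1/p₁ = 1/0.04188″ = 23.878 pc; d₂ = 1/p₂ = 1/0.06837″ = 14.626 pc.
M₁ = m₁ − 5 log₁₀ d₁ + 5 = 11.74 − 6.8900 + 5 = 9.8500.
M₂ = 8.58 − 5.8256 + 5 = 7.7544.
L₁/L₂ = 10^(0.4(M₂ − M₁)) = 10^(0.4 × (-2.0956)) = 10^(-0.83824) = 0.14513.

L₁/L₂ = 0.1451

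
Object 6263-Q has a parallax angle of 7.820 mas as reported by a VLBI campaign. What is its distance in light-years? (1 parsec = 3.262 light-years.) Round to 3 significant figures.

p = 7.820 mas = 0.007820 arcsec.
d = 1/p = 1/0.007820 = 127.88 pc.
In light-years: 127.88 × 3.262 = 417.14 ly.

417 light years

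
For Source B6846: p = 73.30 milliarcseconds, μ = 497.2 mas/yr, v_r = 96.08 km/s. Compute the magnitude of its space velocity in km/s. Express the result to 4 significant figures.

d = 1/p = 1/0.07330″ = 13.643 pc.
μ = 497.2 mas/yr = 0.4972 ″/yr.
v_t = 4.740 μ d = 4.740 × 0.4972 × 13.643 = 32.153 km/s.
v = √(v_r² + v_t²) = √(96.08² + 32.153²) = √10265.2 = 101.32 km/s.

101.3 km/s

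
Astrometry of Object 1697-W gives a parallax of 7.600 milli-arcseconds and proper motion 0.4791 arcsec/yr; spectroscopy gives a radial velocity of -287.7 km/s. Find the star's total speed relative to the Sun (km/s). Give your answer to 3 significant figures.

415 km/s

d = 1/p = 1/0.007600″ = 131.58 pc.
v_t = 4.740 μ d = 4.740 × 0.4791 × 131.58 = 298.81 km/s.
v = √(v_r² + v_t²) = √((-287.7)² + 298.81²) = √172059 = 414.8 km/s.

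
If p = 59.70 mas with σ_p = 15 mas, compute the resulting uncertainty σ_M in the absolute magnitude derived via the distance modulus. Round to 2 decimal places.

σ_M = 0.55 mag

M = m − 5 log₁₀ d + 5 = m + 5 log₁₀ p + 5, so ∂M/∂p = 5/(p ln 10).
σ_M = (5/ln 10) · (σ_p/p) = 2.1715 × 15/59.70 = 2.1715 × 0.25126 = 0.54561.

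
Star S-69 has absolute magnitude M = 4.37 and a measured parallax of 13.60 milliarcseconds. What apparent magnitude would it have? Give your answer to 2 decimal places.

m = 8.70

d = 1/p = 1/0.01360″ = 73.529 pc.
m − M = 5 log₁₀ d − 5 = 5 log₁₀(73.529) − 5 = 9.3323 − 5 = 4.3323.
m = M + (m − M) = 4.37 + 4.3323 = 8.70.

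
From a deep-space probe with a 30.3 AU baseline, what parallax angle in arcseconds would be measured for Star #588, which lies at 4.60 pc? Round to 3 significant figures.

p (arcsec) = B (AU) / d (pc).
p = 30.3 / 4.60 = 6.587 arcsec.

6.59 arcsec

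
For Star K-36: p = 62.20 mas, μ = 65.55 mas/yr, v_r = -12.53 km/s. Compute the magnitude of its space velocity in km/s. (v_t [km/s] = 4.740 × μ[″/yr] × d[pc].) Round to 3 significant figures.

d = 1/p = 1/0.06220″ = 16.077 pc.
μ = 65.55 mas/yr = 0.06555 ″/yr.
v_t = 4.740 μ d = 4.740 × 0.06555 × 16.077 = 4.9952 km/s.
v = √(v_r² + v_t²) = √((-12.53)² + 4.9952²) = √181.953 = 13.489 km/s.

13.5 km/s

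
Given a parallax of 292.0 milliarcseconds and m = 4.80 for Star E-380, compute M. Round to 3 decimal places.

d = 1/p = 1/0.2920″ = 3.4247 pc.
m − M = 5 log₁₀(3.4247) − 5 = 2.6731 − 5 = -2.3269.
M = m − (m − M) = 4.80 − (-2.3269) = 7.127.

M = 7.127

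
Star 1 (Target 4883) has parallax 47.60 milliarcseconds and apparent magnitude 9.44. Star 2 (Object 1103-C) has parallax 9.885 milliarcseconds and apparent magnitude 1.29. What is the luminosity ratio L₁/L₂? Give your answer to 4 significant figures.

L₁/L₂ = 2.370 × 10^-5

d₁ = 1/p₁ = 1/0.04760″ = 21.008 pc; d₂ = 1/p₂ = 1/0.009885″ = 101.16 pc.
M₁ = m₁ − 5 log₁₀ d₁ + 5 = 9.44 − 6.6119 + 5 = 7.8281.
M₂ = 1.29 − 10.0250 + 5 = -3.7350.
L₁/L₂ = 10^(0.4(M₂ − M₁)) = 10^(0.4 × (-11.5631)) = 10^(-4.62524) = 0.000023701.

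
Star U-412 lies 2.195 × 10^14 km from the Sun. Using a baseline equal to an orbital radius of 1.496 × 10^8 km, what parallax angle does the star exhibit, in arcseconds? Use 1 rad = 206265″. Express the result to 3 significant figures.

0.141 arcsec

θ ≈ B/d = (1.496 × 10^8) / (2.195 × 10^14) = 6.8155 × 10^-7 rad.
In arcseconds: 6.8155 × 10^-7 × 206265 = 0.14058″.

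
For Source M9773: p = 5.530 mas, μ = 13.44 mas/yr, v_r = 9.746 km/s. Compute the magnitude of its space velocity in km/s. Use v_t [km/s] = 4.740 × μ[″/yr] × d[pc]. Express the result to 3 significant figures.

15.1 km/s

d = 1/p = 1/0.005530″ = 180.83 pc.
μ = 13.44 mas/yr = 0.01344 ″/yr.
v_t = 4.740 μ d = 4.740 × 0.01344 × 180.83 = 11.52 km/s.
v = √(v_r² + v_t²) = √(9.746² + 11.52²) = √227.695 = 15.09 km/s.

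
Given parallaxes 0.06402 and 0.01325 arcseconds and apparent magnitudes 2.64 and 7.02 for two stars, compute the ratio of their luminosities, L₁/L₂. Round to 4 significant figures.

d₁ = 1/p₁ = 1/0.06402″ = 15.62 pc; d₂ = 1/p₂ = 1/0.01325″ = 75.472 pc.
M₁ = m₁ − 5 log₁₀ d₁ + 5 = 2.64 − 5.9684 + 5 = 1.6716.
M₂ = 7.02 − 9.3889 + 5 = 2.6311.
L₁/L₂ = 10^(0.4(M₂ − M₁)) = 10^(0.4 × 0.9595) = 10^0.38380 = 2.4199.

L₁/L₂ = 2.420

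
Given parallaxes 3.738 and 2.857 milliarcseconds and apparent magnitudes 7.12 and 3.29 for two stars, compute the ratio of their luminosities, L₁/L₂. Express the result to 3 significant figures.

d₁ = 1/p₁ = 1/0.003738″ = 267.52 pc; d₂ = 1/p₂ = 1/0.002857″ = 350.02 pc.
M₁ = m₁ − 5 log₁₀ d₁ + 5 = 7.12 − 12.1368 + 5 = -0.0168.
M₂ = 3.29 − 12.7205 + 5 = -4.4305.
L₁/L₂ = 10^(0.4(M₂ − M₁)) = 10^(0.4 × (-4.4137)) = 10^(-1.76548) = 0.01716.

L₁/L₂ = 0.0172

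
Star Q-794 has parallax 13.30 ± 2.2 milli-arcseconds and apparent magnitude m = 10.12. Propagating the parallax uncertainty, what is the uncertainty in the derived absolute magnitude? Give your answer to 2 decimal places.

σ_M = 0.36 mag

M = m − 5 log₁₀ d + 5 = m + 5 log₁₀ p + 5, so ∂M/∂p = 5/(p ln 10).
σ_M = (5/ln 10) · (σ_p/p) = 2.1715 × 2.2/13.30 = 2.1715 × 0.16541 = 0.35919.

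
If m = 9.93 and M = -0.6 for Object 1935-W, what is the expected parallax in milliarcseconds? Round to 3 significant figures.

m − M = 9.93 − (-0.6) = 10.53.
d = 10^((m−M)/5 + 1) = 10^3.106 = 1276.4 pc.
p = 1/d = 1/1276.4 = 0.00078345 arcsec = 0.78345 mas.

0.783 mas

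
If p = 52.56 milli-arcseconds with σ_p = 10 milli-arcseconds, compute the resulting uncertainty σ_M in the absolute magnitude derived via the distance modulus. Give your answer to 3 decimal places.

M = m − 5 log₁₀ d + 5 = m + 5 log₁₀ p + 5, so ∂M/∂p = 5/(p ln 10).
σ_M = (5/ln 10) · (σ_p/p) = 2.1715 × 10/52.56 = 2.1715 × 0.19026 = 0.41315.

σ_M = 0.413 mag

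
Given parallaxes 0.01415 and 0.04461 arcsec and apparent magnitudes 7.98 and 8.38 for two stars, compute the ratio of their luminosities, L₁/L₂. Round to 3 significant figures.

d₁ = 1/p₁ = 1/0.01415″ = 70.671 pc; d₂ = 1/p₂ = 1/0.04461″ = 22.416 pc.
M₁ = m₁ − 5 log₁₀ d₁ + 5 = 7.98 − 9.2462 + 5 = 3.7338.
M₂ = 8.38 − 6.7528 + 5 = 6.6272.
L₁/L₂ = 10^(0.4(M₂ − M₁)) = 10^(0.4 × 2.8934) = 10^1.15736 = 14.367.

L₁/L₂ = 14.4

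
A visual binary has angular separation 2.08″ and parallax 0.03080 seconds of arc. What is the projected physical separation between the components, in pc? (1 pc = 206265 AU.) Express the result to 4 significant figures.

0.0003274 pc

d = 1/p = 1/0.03080″ = 32.468 pc.
At distance d (pc), an angle of θ arcsec spans θ·d AU: s = 2.08 × 32.468 = 67.533 AU.
= 67.533 / 206265 = 0.00032741 pc.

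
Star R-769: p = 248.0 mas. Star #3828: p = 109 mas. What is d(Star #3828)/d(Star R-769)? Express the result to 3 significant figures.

2.28

Since d = 1/p, d_B/d_A = p_A/p_B.
= 248.0 / 109 = 2.2752.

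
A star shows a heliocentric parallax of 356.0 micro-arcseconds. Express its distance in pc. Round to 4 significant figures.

p = 356.0 micro-arcseconds = 0.0003560 arcsec.
d = 1/p = 1/0.0003560 = 2809 pc.

2809 pc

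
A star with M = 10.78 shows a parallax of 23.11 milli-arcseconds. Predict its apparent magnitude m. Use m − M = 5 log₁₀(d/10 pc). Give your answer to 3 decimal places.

m = 13.961

d = 1/p = 1/0.02311″ = 43.271 pc.
m − M = 5 log₁₀ d − 5 = 5 log₁₀(43.271) − 5 = 8.1810 − 5 = 3.1810.
m = M + (m − M) = 10.78 + 3.1810 = 13.961.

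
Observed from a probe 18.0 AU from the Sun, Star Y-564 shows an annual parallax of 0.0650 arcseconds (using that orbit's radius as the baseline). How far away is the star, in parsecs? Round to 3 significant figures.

277 pc

With baseline B (in AU) and parallax p (in arcsec), d = B/p parsecs.
d = 18.0 / 0.0650 = 276.92 pc.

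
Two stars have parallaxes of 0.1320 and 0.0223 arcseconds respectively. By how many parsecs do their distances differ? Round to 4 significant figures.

d_A = 1/0.1320″ = 7.5758 pc; d_B = 1/0.02230″ = 44.843 pc.
|d_B − d_A| = |44.843 − 7.5758| = 37.267 pc.

37.27 pc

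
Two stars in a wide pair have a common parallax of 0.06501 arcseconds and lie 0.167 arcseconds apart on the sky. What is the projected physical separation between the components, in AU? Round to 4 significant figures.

2.569 AU

d = 1/p = 1/0.06501″ = 15.382 pc.
At distance d (pc), an angle of θ arcsec spans θ·d AU: s = 0.167 × 15.382 = 2.5688 AU.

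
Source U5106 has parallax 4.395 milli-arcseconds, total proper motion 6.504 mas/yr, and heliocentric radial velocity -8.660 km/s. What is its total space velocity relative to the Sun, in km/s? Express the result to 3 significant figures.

d = 1/p = 1/0.004395″ = 227.53 pc.
μ = 6.504 mas/yr = 0.006504 ″/yr.
v_t = 4.740 μ d = 4.740 × 0.006504 × 227.53 = 7.0145 km/s.
v = √(v_r² + v_t²) = √((-8.660)² + 7.0145²) = √124.199 = 11.144 km/s.

11.1 km/s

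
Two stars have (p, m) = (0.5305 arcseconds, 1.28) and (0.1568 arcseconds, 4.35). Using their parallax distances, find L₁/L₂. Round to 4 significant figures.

L₁/L₂ = 1.477

d₁ = 1/p₁ = 1/0.5305″ = 1.885 pc; d₂ = 1/p₂ = 1/0.1568″ = 6.3776 pc.
M₁ = m₁ − 5 log₁₀ d₁ + 5 = 1.28 − 1.3766 + 5 = 4.9034.
M₂ = 4.35 − 4.0233 + 5 = 5.3267.
L₁/L₂ = 10^(0.4(M₂ − M₁)) = 10^(0.4 × 0.4233) = 10^0.16932 = 1.4768.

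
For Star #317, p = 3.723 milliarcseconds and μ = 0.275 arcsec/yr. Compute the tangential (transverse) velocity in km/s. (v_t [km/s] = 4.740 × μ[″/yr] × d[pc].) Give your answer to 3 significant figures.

350 km/s

d = 1/p = 1/0.003723″ = 268.6 pc.
v_t = 4.74 × μ × d = 4.74 × 0.275 × 268.6 = 350.12 km/s.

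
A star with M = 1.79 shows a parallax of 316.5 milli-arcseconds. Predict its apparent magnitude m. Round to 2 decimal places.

d = 1/p = 1/0.3165″ = 3.1596 pc.
m − M = 5 log₁₀ d − 5 = 5 log₁₀(3.1596) − 5 = 2.4982 − 5 = -2.5018.
m = M + (m − M) = 1.79 + (-2.5018) = -0.71.

m = -0.71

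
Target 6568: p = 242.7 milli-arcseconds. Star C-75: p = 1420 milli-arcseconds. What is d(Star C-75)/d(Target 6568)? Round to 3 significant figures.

Since d = 1/p, d_B/d_A = p_A/p_B.
= 242.7 / 1420 = 0.17092.

0.171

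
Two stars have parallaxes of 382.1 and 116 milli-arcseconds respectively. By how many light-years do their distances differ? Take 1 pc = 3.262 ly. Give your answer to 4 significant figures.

d_A = 1/0.3821″ = 2.6171 pc; d_B = 1/0.1160″ = 8.6207 pc.
|d_B − d_A| = |8.6207 − 2.6171| = 6.0036 pc = 6.0036 × 3.262 ly = 19.584 ly.

19.58 ly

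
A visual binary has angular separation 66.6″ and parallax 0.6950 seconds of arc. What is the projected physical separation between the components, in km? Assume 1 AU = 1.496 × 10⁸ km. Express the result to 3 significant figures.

d = 1/p = 1/0.6950″ = 1.4388 pc.
At distance d (pc), an angle of θ arcsec spans θ·d AU: s = 66.6 × 1.4388 = 95.824 AU.
= 95.824 × 1.496 × 10⁸ km = 1.4335 × 10^10 km.

1.43 × 10^10 km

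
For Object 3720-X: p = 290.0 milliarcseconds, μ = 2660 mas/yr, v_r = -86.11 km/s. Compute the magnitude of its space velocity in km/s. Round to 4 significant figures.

96.46 km/s

d = 1/p = 1/0.2900″ = 3.4483 pc.
μ = 2660 mas/yr = 2.660 ″/yr.
v_t = 4.740 μ d = 4.740 × 2.660 × 3.4483 = 43.478 km/s.
v = √(v_r² + v_t²) = √((-86.11)² + 43.478²) = √9305.27 = 96.464 km/s.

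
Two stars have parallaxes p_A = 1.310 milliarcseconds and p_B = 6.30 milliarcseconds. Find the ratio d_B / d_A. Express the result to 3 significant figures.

Since d = 1/p, d_B/d_A = p_A/p_B.
= 1.310 / 6.30 = 0.20794.

0.208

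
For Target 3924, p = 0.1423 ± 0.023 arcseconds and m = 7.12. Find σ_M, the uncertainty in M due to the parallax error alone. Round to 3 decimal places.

σ_M = 0.351 mag

M = m − 5 log₁₀ d + 5 = m + 5 log₁₀ p + 5, so ∂M/∂p = 5/(p ln 10).
σ_M = (5/ln 10) · (σ_p/p) = 2.1715 × 0.023/0.1423 = 2.1715 × 0.16163 = 0.35098.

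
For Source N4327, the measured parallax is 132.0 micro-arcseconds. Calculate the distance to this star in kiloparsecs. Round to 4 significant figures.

7.576 kpc

p = 132.0 micro-arcseconds = 0.0001320 arcsec.
d = 1/p = 1/0.0001320 = 7575.8 pc.
= 7.5758 kpc.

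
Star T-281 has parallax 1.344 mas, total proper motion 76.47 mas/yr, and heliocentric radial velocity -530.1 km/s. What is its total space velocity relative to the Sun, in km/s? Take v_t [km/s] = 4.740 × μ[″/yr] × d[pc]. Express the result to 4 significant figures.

594.8 km/s

d = 1/p = 1/0.001344″ = 744.05 pc.
μ = 76.47 mas/yr = 0.07647 ″/yr.
v_t = 4.740 μ d = 4.740 × 0.07647 × 744.05 = 269.69 km/s.
v = √(v_r² + v_t²) = √((-530.1)² + 269.69²) = √353739 = 594.76 km/s.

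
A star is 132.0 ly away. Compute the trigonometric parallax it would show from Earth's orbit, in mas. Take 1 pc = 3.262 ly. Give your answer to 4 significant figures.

d = 132.0 ly ÷ 3.262 = 40.466 pc.
p = 1/d = 1/40.466 = 0.024712 arcsec.
= 0.024712 × 1000 = 24.712 mas.

24.71 mas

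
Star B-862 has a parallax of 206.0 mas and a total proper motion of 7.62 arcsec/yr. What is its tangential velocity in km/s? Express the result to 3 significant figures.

d = 1/p = 1/0.2060″ = 4.8544 pc.
v_t = 4.74 × μ × d = 4.74 × 7.62 × 4.8544 = 175.34 km/s.

175 km/s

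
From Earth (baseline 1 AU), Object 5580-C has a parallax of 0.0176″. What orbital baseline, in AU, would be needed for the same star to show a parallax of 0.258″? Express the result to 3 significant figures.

14.7 AU

Parallax scales linearly with baseline: p ∝ B, so B = p_target / p_Earth × 1 AU.
B = 0.258 / 0.0176 = 14.659 AU.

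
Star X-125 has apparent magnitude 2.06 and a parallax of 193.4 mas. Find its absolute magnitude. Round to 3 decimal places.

d = 1/p = 1/0.1934″ = 5.1706 pc.
m − M = 5 log₁₀(5.1706) − 5 = 3.5677 − 5 = -1.4323.
M = m − (m − M) = 2.06 − (-1.4323) = 3.492.

M = 3.492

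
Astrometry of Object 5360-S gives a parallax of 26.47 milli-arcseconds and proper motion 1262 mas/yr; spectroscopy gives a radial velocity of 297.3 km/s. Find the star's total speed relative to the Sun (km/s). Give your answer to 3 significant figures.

d = 1/p = 1/0.02647″ = 37.779 pc.
μ = 1262 mas/yr = 1.262 ″/yr.
v_t = 4.740 μ d = 4.740 × 1.262 × 37.779 = 225.99 km/s.
v = √(v_r² + v_t²) = √(297.3² + 225.99²) = √139459 = 373.44 km/s.

373 km/s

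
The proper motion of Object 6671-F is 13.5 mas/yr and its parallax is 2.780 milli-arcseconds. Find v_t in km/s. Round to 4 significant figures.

d = 1/p = 1/0.002780″ = 359.71 pc.
μ = 13.5 mas/yr = 0.0135 ″/yr.
v_t = 4.74 × μ × d = 4.74 × 0.0135 × 359.71 = 23.018 km/s.

23.02 km/s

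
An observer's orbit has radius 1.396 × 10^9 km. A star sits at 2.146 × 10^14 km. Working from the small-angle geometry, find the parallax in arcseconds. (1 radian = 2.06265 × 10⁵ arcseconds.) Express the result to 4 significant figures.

θ ≈ B/d = (1.396 × 10^9) / (2.146 × 10^14) = 6.5051 × 10^-6 rad.
In arcseconds: 6.5051 × 10^-6 × 206265 = 1.3418″.

1.342 arcsec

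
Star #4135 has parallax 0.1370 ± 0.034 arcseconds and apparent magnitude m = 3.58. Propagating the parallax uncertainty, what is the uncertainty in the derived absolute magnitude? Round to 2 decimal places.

M = m − 5 log₁₀ d + 5 = m + 5 log₁₀ p + 5, so ∂M/∂p = 5/(p ln 10).
σ_M = (5/ln 10) · (σ_p/p) = 2.1715 × 0.034/0.1370 = 2.1715 × 0.24818 = 0.53892.

σ_M = 0.54 mag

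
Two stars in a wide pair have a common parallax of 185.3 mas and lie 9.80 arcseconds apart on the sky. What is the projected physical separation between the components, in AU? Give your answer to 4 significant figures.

d = 1/p = 1/0.1853″ = 5.3967 pc.
At distance d (pc), an angle of θ arcsec spans θ·d AU: s = 9.80 × 5.3967 = 52.888 AU.

52.89 AU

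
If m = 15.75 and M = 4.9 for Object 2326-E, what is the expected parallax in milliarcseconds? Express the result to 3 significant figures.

m − M = 15.75 − 4.9 = 10.85.
d = 10^((m−M)/5 + 1) = 10^3.170 = 1479.1 pc.
p = 1/d = 1/1479.1 = 0.00067609 arcsec = 0.67609 mas.

0.676 mas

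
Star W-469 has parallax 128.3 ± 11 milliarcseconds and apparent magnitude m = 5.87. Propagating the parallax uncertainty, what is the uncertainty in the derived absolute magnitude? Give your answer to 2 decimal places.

σ_M = 0.19 mag

M = m − 5 log₁₀ d + 5 = m + 5 log₁₀ p + 5, so ∂M/∂p = 5/(p ln 10).
σ_M = (5/ln 10) · (σ_p/p) = 2.1715 × 11/128.3 = 2.1715 × 0.085737 = 0.18618.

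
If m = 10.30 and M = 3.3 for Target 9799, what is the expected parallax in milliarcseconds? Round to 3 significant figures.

3.98 mas

m − M = 10.30 − 3.3 = 7.00.
d = 10^((m−M)/5 + 1) = 10^2.400 = 251.19 pc.
p = 1/d = 1/251.19 = 0.0039811 arcsec = 3.9811 mas.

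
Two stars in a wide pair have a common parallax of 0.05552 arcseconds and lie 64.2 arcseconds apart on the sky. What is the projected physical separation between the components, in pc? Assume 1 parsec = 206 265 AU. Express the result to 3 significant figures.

0.00561 pc

d = 1/p = 1/0.05552″ = 18.012 pc.
At distance d (pc), an angle of θ arcsec spans θ·d AU: s = 64.2 × 18.012 = 1156.4 AU.
= 1156.4 / 206265 = 0.0056064 pc.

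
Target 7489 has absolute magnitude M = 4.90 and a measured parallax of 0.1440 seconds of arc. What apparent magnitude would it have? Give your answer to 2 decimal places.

d = 1/p = 1/0.1440″ = 6.9444 pc.
m − M = 5 log₁₀ d − 5 = 5 log₁₀(6.9444) − 5 = 4.2082 − 5 = -0.7918.
m = M + (m − M) = 4.90 + (-0.7918) = 4.11.

m = 4.11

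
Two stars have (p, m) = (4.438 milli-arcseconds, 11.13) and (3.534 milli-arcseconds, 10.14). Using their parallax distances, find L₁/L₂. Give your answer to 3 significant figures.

L₁/L₂ = 0.255

d₁ = 1/p₁ = 1/0.004438″ = 225.33 pc; d₂ = 1/p₂ = 1/0.003534″ = 282.97 pc.
M₁ = m₁ − 5 log₁₀ d₁ + 5 = 11.13 − 11.7641 + 5 = 4.3659.
M₂ = 10.14 − 12.2587 + 5 = 2.8813.
L₁/L₂ = 10^(0.4(M₂ − M₁)) = 10^(0.4 × (-1.4846)) = 10^(-0.59384) = 0.25478.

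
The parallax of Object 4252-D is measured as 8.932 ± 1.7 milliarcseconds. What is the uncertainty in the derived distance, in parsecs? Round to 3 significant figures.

21.3 pc

d = 1/p, so σ_d = σ_p / p².
σ_d = 0.00170 / (0.008932)² = 0.00170 / 0.000079781 = 21.308 pc.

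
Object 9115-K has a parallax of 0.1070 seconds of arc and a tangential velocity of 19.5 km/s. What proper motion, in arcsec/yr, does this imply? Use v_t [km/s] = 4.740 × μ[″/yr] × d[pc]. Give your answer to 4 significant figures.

d = 1/p = 1/0.1070″ = 9.3458 pc.
μ = v_t / (4.74 d) = 19.5 / (4.74 × 9.3458) = 19.5 / 44.299 = 0.44019 ″/yr.

0.4402 arcsec/yr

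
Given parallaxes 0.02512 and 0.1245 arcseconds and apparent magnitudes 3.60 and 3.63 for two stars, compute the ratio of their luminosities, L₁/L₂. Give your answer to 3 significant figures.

L₁/L₂ = 25.3

d₁ = 1/p₁ = 1/0.02512″ = 39.809 pc; d₂ = 1/p₂ = 1/0.1245″ = 8.0321 pc.
M₁ = m₁ − 5 log₁₀ d₁ + 5 = 3.60 − 7.9999 + 5 = 0.6001.
M₂ = 3.63 − 4.5241 + 5 = 4.1059.
L₁/L₂ = 10^(0.4(M₂ − M₁)) = 10^(0.4 × 3.5058) = 10^1.40232 = 25.253.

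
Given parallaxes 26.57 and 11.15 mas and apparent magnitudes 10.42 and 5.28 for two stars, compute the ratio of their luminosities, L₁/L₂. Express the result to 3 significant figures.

d₁ = 1/p₁ = 1/0.02657″ = 37.636 pc; d₂ = 1/p₂ = 1/0.01115″ = 89.686 pc.
M₁ = m₁ − 5 log₁₀ d₁ + 5 = 10.42 − 7.8780 + 5 = 7.5420.
M₂ = 5.28 − 9.7636 + 5 = 0.5164.
L₁/L₂ = 10^(0.4(M₂ − M₁)) = 10^(0.4 × (-7.0256)) = 10^(-2.81024) = 0.001548.

L₁/L₂ = 0.00155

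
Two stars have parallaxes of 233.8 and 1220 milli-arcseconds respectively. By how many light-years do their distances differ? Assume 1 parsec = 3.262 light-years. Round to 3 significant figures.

d_A = 1/0.2338″ = 4.2772 pc; d_B = 1/1.220″ = 0.81967 pc.
|d_B − d_A| = |0.81967 − 4.2772| = 3.4575 pc = 3.4575 × 3.262 ly = 11.278 ly.

11.3 ly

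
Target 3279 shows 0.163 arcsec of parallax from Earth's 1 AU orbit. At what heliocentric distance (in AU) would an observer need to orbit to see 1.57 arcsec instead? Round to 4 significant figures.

9.632 AU

Parallax scales linearly with baseline: p ∝ B, so B = p_target / p_Earth × 1 AU.
B = 1.57 / 0.163 = 9.6319 AU.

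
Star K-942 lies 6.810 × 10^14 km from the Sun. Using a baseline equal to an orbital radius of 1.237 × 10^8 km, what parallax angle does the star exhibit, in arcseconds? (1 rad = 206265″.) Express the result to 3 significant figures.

θ ≈ B/d = (1.237 × 10^8) / (6.810 × 10^14) = 1.8164 × 10^-7 rad.
In arcseconds: 1.8164 × 10^-7 × 206265 = 0.037466″.

0.0375 arcsec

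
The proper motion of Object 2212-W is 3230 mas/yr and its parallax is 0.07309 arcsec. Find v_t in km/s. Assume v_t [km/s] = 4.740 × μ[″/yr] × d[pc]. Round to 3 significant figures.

d = 1/p = 1/0.07309″ = 13.682 pc.
μ = 3230 mas/yr = 3.23 ″/yr.
v_t = 4.74 × μ × d = 4.74 × 3.23 × 13.682 = 209.47 km/s.

209 km/s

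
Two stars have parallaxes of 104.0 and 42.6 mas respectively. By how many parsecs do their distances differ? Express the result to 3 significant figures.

13.9 pc

d_A = 1/0.1040″ = 9.6154 pc; d_B = 1/0.04260″ = 23.474 pc.
|d_B − d_A| = |23.474 − 9.6154| = 13.859 pc.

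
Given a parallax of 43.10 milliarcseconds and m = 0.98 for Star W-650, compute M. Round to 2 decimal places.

M = -0.85

d = 1/p = 1/0.04310″ = 23.202 pc.
m − M = 5 log₁₀(23.202) − 5 = 6.8276 − 5 = 1.8276.
M = m − (m − M) = 0.98 − 1.8276 = -0.85.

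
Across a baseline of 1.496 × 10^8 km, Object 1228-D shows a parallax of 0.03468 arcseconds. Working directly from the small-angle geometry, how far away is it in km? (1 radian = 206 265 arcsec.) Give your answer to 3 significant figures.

8.90 × 10^14 km

θ = 0.03468″ = 0.03468/206265 = 1.6813 × 10^-7 rad.
d = B/θ = (1.496 × 10^8) / (1.6813 × 10^-7) = 8.8979 × 10^14 km.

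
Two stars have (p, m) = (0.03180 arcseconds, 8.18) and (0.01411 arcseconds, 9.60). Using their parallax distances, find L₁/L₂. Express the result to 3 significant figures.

d₁ = 1/p₁ = 1/0.03180″ = 31.447 pc; d₂ = 1/p₂ = 1/0.01411″ = 70.872 pc.
M₁ = m₁ − 5 log₁₀ d₁ + 5 = 8.18 − 7.4879 + 5 = 5.6921.
M₂ = 9.60 − 9.2524 + 5 = 5.3476.
L₁/L₂ = 10^(0.4(M₂ − M₁)) = 10^(0.4 × (-0.3445)) = 10^(-0.13780) = 0.72812.

L₁/L₂ = 0.728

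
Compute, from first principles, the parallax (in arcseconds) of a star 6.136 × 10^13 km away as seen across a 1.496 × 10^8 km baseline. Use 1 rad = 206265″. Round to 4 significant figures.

θ ≈ B/d = (1.496 × 10^8) / (6.136 × 10^13) = 2.4381 × 10^-6 rad.
In arcseconds: 2.4381 × 10^-6 × 206265 = 0.50289″.

0.5029 arcsec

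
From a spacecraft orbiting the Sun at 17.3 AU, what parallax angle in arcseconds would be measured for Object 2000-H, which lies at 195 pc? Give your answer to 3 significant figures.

0.0887 arcsec

p (arcsec) = B (AU) / d (pc).
p = 17.3 / 195 = 0.088718 arcsec.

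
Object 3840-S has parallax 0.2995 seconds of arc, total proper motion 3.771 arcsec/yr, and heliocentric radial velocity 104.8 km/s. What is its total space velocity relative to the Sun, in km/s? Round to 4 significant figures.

d = 1/p = 1/0.2995″ = 3.3389 pc.
v_t = 4.740 μ d = 4.740 × 3.771 × 3.3389 = 59.681 km/s.
v = √(v_r² + v_t²) = √(104.8² + 59.681²) = √14544.9 = 120.6 km/s.

120.6 km/s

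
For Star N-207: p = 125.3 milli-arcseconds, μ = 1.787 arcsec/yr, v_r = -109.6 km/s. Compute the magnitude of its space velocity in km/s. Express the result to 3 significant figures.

129 km/s

d = 1/p = 1/0.1253″ = 7.9808 pc.
v_t = 4.740 μ d = 4.740 × 1.787 × 7.9808 = 67.6 km/s.
v = √(v_r² + v_t²) = √((-109.6)² + 67.6²) = √16581.9 = 128.77 km/s.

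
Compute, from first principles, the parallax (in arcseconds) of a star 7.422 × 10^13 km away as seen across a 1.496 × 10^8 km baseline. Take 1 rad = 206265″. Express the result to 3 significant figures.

θ ≈ B/d = (1.496 × 10^8) / (7.422 × 10^13) = 2.0156 × 10^-6 rad.
In arcseconds: 2.0156 × 10^-6 × 206265 = 0.41575″.

0.416 arcsec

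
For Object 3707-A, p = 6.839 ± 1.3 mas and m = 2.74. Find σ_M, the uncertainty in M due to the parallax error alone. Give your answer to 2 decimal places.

M = m − 5 log₁₀ d + 5 = m + 5 log₁₀ p + 5, so ∂M/∂p = 5/(p ln 10).
σ_M = (5/ln 10) · (σ_p/p) = 2.1715 × 1.3/6.839 = 2.1715 × 0.19009 = 0.41278.

σ_M = 0.41 mag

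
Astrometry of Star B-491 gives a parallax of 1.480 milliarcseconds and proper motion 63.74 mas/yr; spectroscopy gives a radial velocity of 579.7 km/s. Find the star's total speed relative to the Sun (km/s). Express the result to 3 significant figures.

d = 1/p = 1/0.001480″ = 675.68 pc.
μ = 63.74 mas/yr = 0.06374 ″/yr.
v_t = 4.740 μ d = 4.740 × 0.06374 × 675.68 = 204.14 km/s.
v = √(v_r² + v_t²) = √(579.7² + 204.14²) = √377725 = 614.59 km/s.

615 km/s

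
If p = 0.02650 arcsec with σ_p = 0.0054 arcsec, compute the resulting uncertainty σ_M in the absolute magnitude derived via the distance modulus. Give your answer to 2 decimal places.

M = m − 5 log₁₀ d + 5 = m + 5 log₁₀ p + 5, so ∂M/∂p = 5/(p ln 10).
σ_M = (5/ln 10) · (σ_p/p) = 2.1715 × 0.0054/0.02650 = 2.1715 × 0.20377 = 0.44249.

σ_M = 0.44 mag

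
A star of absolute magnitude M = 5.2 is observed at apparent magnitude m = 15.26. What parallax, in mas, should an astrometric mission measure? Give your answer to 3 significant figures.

m − M = 15.26 − 5.2 = 10.06.
d = 10^((m−M)/5 + 1) = 10^3.012 = 1028 pc.
p = 1/d = 1/1028 = 0.00097276 arcsec = 0.97276 mas.

0.973 mas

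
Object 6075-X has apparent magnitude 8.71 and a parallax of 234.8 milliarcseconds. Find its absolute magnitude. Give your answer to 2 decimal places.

d = 1/p = 1/0.2348″ = 4.2589 pc.
m − M = 5 log₁₀(4.2589) − 5 = 3.1465 − 5 = -1.8535.
M = m − (m − M) = 8.71 − (-1.8535) = 10.56.

M = 10.56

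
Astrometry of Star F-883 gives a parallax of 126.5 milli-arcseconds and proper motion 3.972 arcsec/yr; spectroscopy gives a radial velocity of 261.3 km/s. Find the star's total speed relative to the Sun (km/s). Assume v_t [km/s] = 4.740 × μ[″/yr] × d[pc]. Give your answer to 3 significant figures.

301 km/s

d = 1/p = 1/0.1265″ = 7.9051 pc.
v_t = 4.740 μ d = 4.740 × 3.972 × 7.9051 = 148.83 km/s.
v = √(v_r² + v_t²) = √(261.3² + 148.83²) = √90428.1 = 300.71 km/s.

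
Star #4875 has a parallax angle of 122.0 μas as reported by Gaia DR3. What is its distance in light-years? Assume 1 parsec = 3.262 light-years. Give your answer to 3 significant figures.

26700 light years

p = 122.0 μas = 0.0001220 arcsec.
d = 1/p = 1/0.0001220 = 8196.7 pc.
In light-years: 8196.7 × 3.262 = 26738 ly.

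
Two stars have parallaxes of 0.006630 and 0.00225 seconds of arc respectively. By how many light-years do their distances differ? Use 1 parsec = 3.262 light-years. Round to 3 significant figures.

d_A = 1/0.006630″ = 150.83 pc; d_B = 1/0.002250″ = 444.44 pc.
|d_B − d_A| = |444.44 − 150.83| = 293.61 pc = 293.61 × 3.262 ly = 957.76 ly.

958 ly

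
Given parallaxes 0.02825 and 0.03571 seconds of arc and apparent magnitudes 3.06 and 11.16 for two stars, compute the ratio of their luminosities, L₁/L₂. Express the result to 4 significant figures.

L₁/L₂ = 2777

d₁ = 1/p₁ = 1/0.02825″ = 35.398 pc; d₂ = 1/p₂ = 1/0.03571″ = 28.003 pc.
M₁ = m₁ − 5 log₁₀ d₁ + 5 = 3.06 − 7.7449 + 5 = 0.3151.
M₂ = 11.16 − 7.2360 + 5 = 8.9240.
L₁/L₂ = 10^(0.4(M₂ − M₁)) = 10^(0.4 × 8.6089) = 10^3.44356 = 2776.9.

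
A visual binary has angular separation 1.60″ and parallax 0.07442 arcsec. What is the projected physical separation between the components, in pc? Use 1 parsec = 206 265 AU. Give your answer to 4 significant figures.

d = 1/p = 1/0.07442″ = 13.437 pc.
At distance d (pc), an angle of θ arcsec spans θ·d AU: s = 1.60 × 13.437 = 21.499 AU.
= 21.499 / 206265 = 0.00010423 pc.

0.0001042 pc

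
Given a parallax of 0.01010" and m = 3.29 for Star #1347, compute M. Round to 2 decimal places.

d = 1/p = 1/0.01010″ = 99.01 pc.
m − M = 5 log₁₀(99.01) − 5 = 9.9784 − 5 = 4.9784.
M = m − (m − M) = 3.29 − 4.9784 = -1.69.

M = -1.69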